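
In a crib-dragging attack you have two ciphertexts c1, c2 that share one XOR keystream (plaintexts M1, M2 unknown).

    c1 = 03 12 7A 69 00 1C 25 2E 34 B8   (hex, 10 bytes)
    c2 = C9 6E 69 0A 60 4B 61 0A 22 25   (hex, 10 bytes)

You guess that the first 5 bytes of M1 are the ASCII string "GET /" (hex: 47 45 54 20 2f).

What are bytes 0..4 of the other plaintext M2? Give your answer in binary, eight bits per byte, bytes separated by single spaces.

First, c1 ⊕ c2 = (M1 ⊕ K) ⊕ (M2 ⊕ K) = M1 ⊕ M2, so the key drops out. Then M2 = (M1 ⊕ M2) ⊕ M1 over the first 5 bytes.
byte 0: (03 ⊕ c9) ⊕ 47 = ca ⊕ 47 = 8d
byte 1: (12 ⊕ 6e) ⊕ 45 = 7c ⊕ 45 = 39
byte 2: (7a ⊕ 69) ⊕ 54 = 13 ⊕ 54 = 47
byte 3: (69 ⊕ 0a) ⊕ 20 = 63 ⊕ 20 = 43
byte 4: (00 ⊕ 60) ⊕ 2f = 60 ⊕ 2f = 4f

10001101 00111001 01000111 01000011 01001111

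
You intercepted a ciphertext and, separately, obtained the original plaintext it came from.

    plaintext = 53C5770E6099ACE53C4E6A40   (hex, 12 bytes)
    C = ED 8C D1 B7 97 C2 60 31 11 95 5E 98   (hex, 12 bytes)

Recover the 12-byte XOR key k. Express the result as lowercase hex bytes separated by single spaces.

be 49 a6 b9 f7 5b cc d4 2d db 34 d8

Since C = plaintext ⊕ k, XORing both sides with plaintext gives k = plaintext ⊕ C.
byte 0: 53 ^ ed = be
byte 1: c5 ^ 8c = 49
byte 2: 77 ^ d1 = a6
byte 3: 0e ^ b7 = b9
byte 4: 60 ^ 97 = f7
byte 5: 99 ^ c2 = 5b
byte 6: ac ^ 60 = cc
byte 7: e5 ^ 31 = d4
byte 8: 3c ^ 11 = 2d
byte 9: 4e ^ 95 = db
byte 10: 6a ^ 5e = 34
byte 11: 40 ^ 98 = d8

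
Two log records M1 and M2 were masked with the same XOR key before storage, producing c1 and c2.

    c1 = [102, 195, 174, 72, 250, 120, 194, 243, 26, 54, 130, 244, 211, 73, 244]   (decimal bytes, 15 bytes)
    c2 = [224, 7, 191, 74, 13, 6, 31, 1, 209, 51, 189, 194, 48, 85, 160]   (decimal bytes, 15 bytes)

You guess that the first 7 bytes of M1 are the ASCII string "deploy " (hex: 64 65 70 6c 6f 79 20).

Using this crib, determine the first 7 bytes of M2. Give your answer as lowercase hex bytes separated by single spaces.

First, c1 ⊕ c2 = (M1 ⊕ K) ⊕ (M2 ⊕ K) = M1 ⊕ M2, so the key drops out. Then M2 = (M1 ⊕ M2) ⊕ M1 over the first 7 bytes.
byte 0: (66 ⊕ e0) ⊕ 64 = 86 ⊕ 64 = e2
byte 1: (c3 ⊕ 07) ⊕ 65 = c4 ⊕ 65 = a1
byte 2: (ae ⊕ bf) ⊕ 70 = 11 ⊕ 70 = 61
byte 3: (48 ⊕ 4a) ⊕ 6c = 02 ⊕ 6c = 6e
byte 4: (fa ⊕ 0d) ⊕ 6f = f7 ⊕ 6f = 98
byte 5: (78 ⊕ 06) ⊕ 79 = 7e ⊕ 79 = 07
byte 6: (c2 ⊕ 1f) ⊕ 20 = dd ⊕ 20 = fd

e2 a1 61 6e 98 07 fd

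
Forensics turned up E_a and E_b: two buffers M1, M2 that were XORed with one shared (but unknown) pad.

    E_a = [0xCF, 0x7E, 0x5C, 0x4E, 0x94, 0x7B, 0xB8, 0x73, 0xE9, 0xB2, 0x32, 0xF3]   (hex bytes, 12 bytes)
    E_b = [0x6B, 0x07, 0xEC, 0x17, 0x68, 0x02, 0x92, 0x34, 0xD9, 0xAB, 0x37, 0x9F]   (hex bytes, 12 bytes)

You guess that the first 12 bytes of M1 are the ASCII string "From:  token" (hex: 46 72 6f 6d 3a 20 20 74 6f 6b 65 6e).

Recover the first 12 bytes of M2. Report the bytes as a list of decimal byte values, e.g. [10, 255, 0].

First, E_a ⊕ E_b = (M1 ⊕ K) ⊕ (M2 ⊕ K) = M1 ⊕ M2, so the key drops out. Then M2 = (M1 ⊕ M2) ⊕ M1 over the first 12 bytes.
byte 0: (cf XOR 6b) XOR 46 = a4 XOR 46 = e2
byte 1: (7e XOR 07) XOR 72 = 79 XOR 72 = 0b
byte 2: (5c XOR ec) XOR 6f = b0 XOR 6f = df
byte 3: (4e XOR 17) XOR 6d = 59 XOR 6d = 34
byte 4: (94 XOR 68) XOR 3a = fc XOR 3a = c6
byte 5: (7b XOR 02) XOR 20 = 79 XOR 20 = 59
byte 6: (b8 XOR 92) XOR 20 = 2a XOR 20 = 0a
byte 7: (73 XOR 34) XOR 74 = 47 XOR 74 = 33
byte 8: (e9 XOR d9) XOR 6f = 30 XOR 6f = 5f
byte 9: (b2 XOR ab) XOR 6b = 19 XOR 6b = 72
byte 10: (32 XOR 37) XOR 65 = 05 XOR 65 = 60
byte 11: (f3 XOR 9f) XOR 6e = 6c XOR 6e = 02

[226, 11, 223, 52, 198, 89, 10, 51, 95, 114, 96, 2]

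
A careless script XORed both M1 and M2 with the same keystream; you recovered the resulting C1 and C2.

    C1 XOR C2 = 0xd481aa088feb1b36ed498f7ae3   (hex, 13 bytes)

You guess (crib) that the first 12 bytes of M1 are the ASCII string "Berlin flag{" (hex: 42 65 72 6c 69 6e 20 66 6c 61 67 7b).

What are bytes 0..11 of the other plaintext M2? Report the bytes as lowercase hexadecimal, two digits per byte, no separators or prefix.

96e4d864e6853b508128e801

Since C1 ⊕ C2 = M1 ⊕ M2, XORing with the guessed M1 bytes yields the corresponding M2 bytes: M2 = (C1 ⊕ C2) ⊕ M1.
212 xor  66 = 150
129 xor 101 = 228
170 xor 114 = 216
  8 xor 108 = 100
143 xor 105 = 230
235 xor 110 = 133
 27 xor  32 =  59
 54 xor 102 =  80
237 xor 108 = 129
 73 xor  97 =  40
143 xor 103 = 232
122 xor 123 =   1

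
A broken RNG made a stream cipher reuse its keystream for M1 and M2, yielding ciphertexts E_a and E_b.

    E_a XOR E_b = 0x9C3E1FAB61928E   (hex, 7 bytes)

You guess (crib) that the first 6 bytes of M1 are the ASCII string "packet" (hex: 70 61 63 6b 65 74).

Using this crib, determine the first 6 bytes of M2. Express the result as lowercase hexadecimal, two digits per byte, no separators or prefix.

Since E_a ⊕ E_b = M1 ⊕ M2, XORing with the guessed M1 bytes yields the corresponding M2 bytes: M2 = (E_a ⊕ E_b) ⊕ M1.
9c ^ 70 = ec
3e ^ 61 = 5f
1f ^ 63 = 7c
ab ^ 6b = c0
61 ^ 65 = 04
92 ^ 74 = e6

ec5f7cc004e6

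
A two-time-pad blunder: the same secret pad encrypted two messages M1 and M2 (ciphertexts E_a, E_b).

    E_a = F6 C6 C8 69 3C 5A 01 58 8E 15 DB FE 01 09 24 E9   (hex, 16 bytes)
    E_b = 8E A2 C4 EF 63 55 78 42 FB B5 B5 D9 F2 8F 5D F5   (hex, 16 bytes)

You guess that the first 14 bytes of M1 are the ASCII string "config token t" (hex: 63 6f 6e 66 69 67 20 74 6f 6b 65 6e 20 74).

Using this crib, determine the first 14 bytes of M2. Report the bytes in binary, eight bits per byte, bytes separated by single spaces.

00011011 00001011 01100010 11100000 00110110 01101000 01011001 01101110 00011010 11001011 00001011 01001001 11010011 11110010

First, E_a ⊕ E_b = (M1 ⊕ K) ⊕ (M2 ⊕ K) = M1 ⊕ M2, so the key drops out. Then M2 = (M1 ⊕ M2) ⊕ M1 over the first 14 bytes.
byte 0: (f6 xor 8e) xor 63 = 78 xor 63 = 1b
byte 1: (c6 xor a2) xor 6f = 64 xor 6f = 0b
byte 2: (c8 xor c4) xor 6e = 0c xor 6e = 62
byte 3: (69 xor ef) xor 66 = 86 xor 66 = e0
byte 4: (3c xor 63) xor 69 = 5f xor 69 = 36
byte 5: (5a xor 55) xor 67 = 0f xor 67 = 68
byte 6: (01 xor 78) xor 20 = 79 xor 20 = 59
byte 7: (58 xor 42) xor 74 = 1a xor 74 = 6e
byte 8: (8e xor fb) xor 6f = 75 xor 6f = 1a
byte 9: (15 xor b5) xor 6b = a0 xor 6b = cb
byte 10: (db xor b5) xor 65 = 6e xor 65 = 0b
byte 11: (fe xor d9) xor 6e = 27 xor 6e = 49
byte 12: (01 xor f2) xor 20 = f3 xor 20 = d3
byte 13: (09 xor 8f) xor 74 = 86 xor 74 = f2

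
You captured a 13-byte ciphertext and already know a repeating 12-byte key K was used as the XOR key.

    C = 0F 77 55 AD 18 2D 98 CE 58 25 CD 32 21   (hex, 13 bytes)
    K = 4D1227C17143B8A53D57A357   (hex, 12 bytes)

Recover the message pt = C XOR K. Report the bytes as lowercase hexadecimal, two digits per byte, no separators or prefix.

4265726c696e206b65726e656c

The 12-byte key repeats, so the effective keystream is 4d 12 27 c1 71 43 b8 a5 3d 57 a3 57 4d.
byte 0:  15 xor  77 =  66
byte 1: 119 xor  18 = 101
byte 2:  85 xor  39 = 114
byte 3: 173 xor 193 = 108
byte 4:  24 xor 113 = 105
byte 5:  45 xor  67 = 110
byte 6: 152 xor 184 =  32
byte 7: 206 xor 165 = 107
byte 8:  88 xor  61 = 101
byte 9:  37 xor  87 = 114
byte 10: 205 xor 163 = 110
byte 11:  50 xor  87 = 101
byte 12:  33 xor  77 = 108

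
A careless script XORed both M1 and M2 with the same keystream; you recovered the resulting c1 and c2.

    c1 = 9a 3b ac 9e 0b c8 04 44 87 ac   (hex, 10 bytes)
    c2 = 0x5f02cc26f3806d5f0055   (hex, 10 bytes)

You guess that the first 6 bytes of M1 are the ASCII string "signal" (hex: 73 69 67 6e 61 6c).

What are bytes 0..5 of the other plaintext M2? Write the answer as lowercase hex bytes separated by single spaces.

b6 50 07 d6 99 24

First, c1 ⊕ c2 = (M1 ⊕ K) ⊕ (M2 ⊕ K) = M1 ⊕ M2, so the key drops out. Then M2 = (M1 ⊕ M2) ⊕ M1 over the first 6 bytes.
byte 0: (9a ^ 5f) ^ 73 = c5 ^ 73 = b6
byte 1: (3b ^ 02) ^ 69 = 39 ^ 69 = 50
byte 2: (ac ^ cc) ^ 67 = 60 ^ 67 = 07
byte 3: (9e ^ 26) ^ 6e = b8 ^ 6e = d6
byte 4: (0b ^ f3) ^ 61 = f8 ^ 61 = 99
byte 5: (c8 ^ 80) ^ 6c = 48 ^ 6c = 24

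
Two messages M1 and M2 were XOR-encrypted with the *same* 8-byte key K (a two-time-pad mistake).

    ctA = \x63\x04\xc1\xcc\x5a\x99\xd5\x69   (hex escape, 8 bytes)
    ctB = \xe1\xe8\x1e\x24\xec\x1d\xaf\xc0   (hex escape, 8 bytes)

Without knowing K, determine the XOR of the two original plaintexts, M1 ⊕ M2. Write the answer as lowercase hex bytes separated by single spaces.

ctA ⊕ ctB = (M1 ⊕ K) ⊕ (M2 ⊕ K) = M1 ⊕ M2 — the shared key cancels under XOR.
63 xor e1 = 82
04 xor e8 = ec
c1 xor 1e = df
cc xor 24 = e8
5a xor ec = b6
99 xor 1d = 84
d5 xor af = 7a
69 xor c0 = a9

82 ec df e8 b6 84 7a a9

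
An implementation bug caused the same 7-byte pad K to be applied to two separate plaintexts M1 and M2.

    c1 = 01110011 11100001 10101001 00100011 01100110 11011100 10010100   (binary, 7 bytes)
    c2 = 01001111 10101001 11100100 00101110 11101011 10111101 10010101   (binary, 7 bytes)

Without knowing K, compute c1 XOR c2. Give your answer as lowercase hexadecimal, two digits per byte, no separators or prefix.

3c484d0d8d6101

c1 ⊕ c2 = (M1 ⊕ K) ⊕ (M2 ⊕ K) = M1 ⊕ M2 — the shared key cancels under XOR.
115 ⊕  79 =  60
225 ⊕ 169 =  72
169 ⊕ 228 =  77
 35 ⊕  46 =  13
102 ⊕ 235 = 141
220 ⊕ 189 =  97
148 ⊕ 149 =   1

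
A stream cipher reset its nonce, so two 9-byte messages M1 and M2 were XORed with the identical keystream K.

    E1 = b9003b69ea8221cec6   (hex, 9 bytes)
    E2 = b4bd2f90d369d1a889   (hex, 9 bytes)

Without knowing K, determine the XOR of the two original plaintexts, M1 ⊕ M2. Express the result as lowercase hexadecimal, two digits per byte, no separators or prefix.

0dbd14f939ebf0664f

E1 ⊕ E2 = (M1 ⊕ K) ⊕ (M2 ⊕ K) = M1 ⊕ M2 — the shared key cancels under XOR.
10111001 ⊕ 10110100 = 00001101
00000000 ⊕ 10111101 = 10111101
00111011 ⊕ 00101111 = 00010100
01101001 ⊕ 10010000 = 11111001
11101010 ⊕ 11010011 = 00111001
10000010 ⊕ 01101001 = 11101011
00100001 ⊕ 11010001 = 11110000
11001110 ⊕ 10101000 = 01100110
11000110 ⊕ 10001001 = 01001111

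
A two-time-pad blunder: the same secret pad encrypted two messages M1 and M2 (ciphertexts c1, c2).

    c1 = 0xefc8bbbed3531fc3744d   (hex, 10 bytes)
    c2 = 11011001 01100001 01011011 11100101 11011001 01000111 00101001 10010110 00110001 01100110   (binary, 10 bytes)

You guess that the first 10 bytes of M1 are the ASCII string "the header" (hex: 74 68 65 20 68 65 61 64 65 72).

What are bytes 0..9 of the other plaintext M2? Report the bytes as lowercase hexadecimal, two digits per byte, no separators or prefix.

42c1857b627157312059

First, c1 ⊕ c2 = (M1 ⊕ K) ⊕ (M2 ⊕ K) = M1 ⊕ M2, so the key drops out. Then M2 = (M1 ⊕ M2) ⊕ M1 over the first 10 bytes.
byte 0: (ef ⊕ d9) ⊕ 74 = 36 ⊕ 74 = 42
byte 1: (c8 ⊕ 61) ⊕ 68 = a9 ⊕ 68 = c1
byte 2: (bb ⊕ 5b) ⊕ 65 = e0 ⊕ 65 = 85
byte 3: (be ⊕ e5) ⊕ 20 = 5b ⊕ 20 = 7b
byte 4: (d3 ⊕ d9) ⊕ 68 = 0a ⊕ 68 = 62
byte 5: (53 ⊕ 47) ⊕ 65 = 14 ⊕ 65 = 71
byte 6: (1f ⊕ 29) ⊕ 61 = 36 ⊕ 61 = 57
byte 7: (c3 ⊕ 96) ⊕ 64 = 55 ⊕ 64 = 31
byte 8: (74 ⊕ 31) ⊕ 65 = 45 ⊕ 65 = 20
byte 9: (4d ⊕ 66) ⊕ 72 = 2b ⊕ 72 = 59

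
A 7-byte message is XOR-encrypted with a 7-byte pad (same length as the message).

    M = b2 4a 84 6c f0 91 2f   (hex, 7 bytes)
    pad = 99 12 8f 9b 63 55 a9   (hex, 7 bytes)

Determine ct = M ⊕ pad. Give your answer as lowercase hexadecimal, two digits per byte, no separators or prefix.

2b580bf793c486

XOR is its own inverse, so applying the key byte-wise gives the result directly.
178 ⊕ 153 =  43
 74 ⊕  18 =  88
132 ⊕ 143 =  11
108 ⊕ 155 = 247
240 ⊕  99 = 147
145 ⊕  85 = 196
 47 ⊕ 169 = 134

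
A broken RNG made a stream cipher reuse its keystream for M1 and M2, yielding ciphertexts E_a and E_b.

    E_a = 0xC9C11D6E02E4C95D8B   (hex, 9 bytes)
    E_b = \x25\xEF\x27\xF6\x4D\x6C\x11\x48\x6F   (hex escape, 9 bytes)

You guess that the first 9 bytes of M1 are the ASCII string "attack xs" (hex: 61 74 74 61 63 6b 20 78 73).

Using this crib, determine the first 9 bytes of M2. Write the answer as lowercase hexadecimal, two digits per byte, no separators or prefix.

First, E_a ⊕ E_b = (M1 ⊕ K) ⊕ (M2 ⊕ K) = M1 ⊕ M2, so the key drops out. Then M2 = (M1 ⊕ M2) ⊕ M1 over the first 9 bytes.
byte 0: (c9 xor 25) xor 61 = ec xor 61 = 8d
byte 1: (c1 xor ef) xor 74 = 2e xor 74 = 5a
byte 2: (1d xor 27) xor 74 = 3a xor 74 = 4e
byte 3: (6e xor f6) xor 61 = 98 xor 61 = f9
byte 4: (02 xor 4d) xor 63 = 4f xor 63 = 2c
byte 5: (e4 xor 6c) xor 6b = 88 xor 6b = e3
byte 6: (c9 xor 11) xor 20 = d8 xor 20 = f8
byte 7: (5d xor 48) xor 78 = 15 xor 78 = 6d
byte 8: (8b xor 6f) xor 73 = e4 xor 73 = 97

8d5a4ef92ce3f86d97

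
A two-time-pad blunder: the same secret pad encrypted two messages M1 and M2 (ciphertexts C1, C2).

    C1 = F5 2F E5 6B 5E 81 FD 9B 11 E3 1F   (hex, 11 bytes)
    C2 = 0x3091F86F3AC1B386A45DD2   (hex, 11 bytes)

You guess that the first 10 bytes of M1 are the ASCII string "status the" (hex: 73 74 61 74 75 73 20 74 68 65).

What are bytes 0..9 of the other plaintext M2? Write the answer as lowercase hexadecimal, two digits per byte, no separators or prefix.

b6ca7c7011336e69dddb

First, C1 ⊕ C2 = (M1 ⊕ K) ⊕ (M2 ⊕ K) = M1 ⊕ M2, so the key drops out. Then M2 = (M1 ⊕ M2) ⊕ M1 over the first 10 bytes.
byte 0: (f5 ^ 30) ^ 73 = c5 ^ 73 = b6
byte 1: (2f ^ 91) ^ 74 = be ^ 74 = ca
byte 2: (e5 ^ f8) ^ 61 = 1d ^ 61 = 7c
byte 3: (6b ^ 6f) ^ 74 = 04 ^ 74 = 70
byte 4: (5e ^ 3a) ^ 75 = 64 ^ 75 = 11
byte 5: (81 ^ c1) ^ 73 = 40 ^ 73 = 33
byte 6: (fd ^ b3) ^ 20 = 4e ^ 20 = 6e
byte 7: (9b ^ 86) ^ 74 = 1d ^ 74 = 69
byte 8: (11 ^ a4) ^ 68 = b5 ^ 68 = dd
byte 9: (e3 ^ 5d) ^ 65 = be ^ 65 = db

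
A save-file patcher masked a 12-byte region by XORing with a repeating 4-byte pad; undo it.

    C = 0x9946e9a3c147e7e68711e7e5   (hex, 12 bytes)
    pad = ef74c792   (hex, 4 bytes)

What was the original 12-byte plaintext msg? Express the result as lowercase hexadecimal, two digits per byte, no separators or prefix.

The 4-byte key repeats, so the effective keystream is ef 74 c7 92 ef 74 c7 92 ef 74 c7 92.
byte 0: 99 ⊕ ef = 76
byte 1: 46 ⊕ 74 = 32
byte 2: e9 ⊕ c7 = 2e
byte 3: a3 ⊕ 92 = 31
byte 4: c1 ⊕ ef = 2e
byte 5: 47 ⊕ 74 = 33
byte 6: e7 ⊕ c7 = 20
byte 7: e6 ⊕ 92 = 74
byte 8: 87 ⊕ ef = 68
byte 9: 11 ⊕ 74 = 65
byte 10: e7 ⊕ c7 = 20
byte 11: e5 ⊕ 92 = 77

76322e312e33207468652077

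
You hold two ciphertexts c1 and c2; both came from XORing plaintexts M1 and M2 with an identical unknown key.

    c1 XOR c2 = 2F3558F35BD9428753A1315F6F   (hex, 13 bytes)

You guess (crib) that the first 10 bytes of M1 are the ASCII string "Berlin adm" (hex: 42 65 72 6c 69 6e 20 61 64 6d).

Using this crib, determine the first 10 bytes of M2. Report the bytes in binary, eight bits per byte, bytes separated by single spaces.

01101101 01010000 00101010 10011111 00110010 10110111 01100010 11100110 00110111 11001100

Since c1 ⊕ c2 = M1 ⊕ M2, XORing with the guessed M1 bytes yields the corresponding M2 bytes: M2 = (c1 ⊕ c2) ⊕ M1.
byte 0: 00101111 ⊕ 01000010 = 01101101
byte 1: 00110101 ⊕ 01100101 = 01010000
byte 2: 01011000 ⊕ 01110010 = 00101010
byte 3: 11110011 ⊕ 01101100 = 10011111
byte 4: 01011011 ⊕ 01101001 = 00110010
byte 5: 11011001 ⊕ 01101110 = 10110111
byte 6: 01000010 ⊕ 00100000 = 01100010
byte 7: 10000111 ⊕ 01100001 = 11100110
byte 8: 01010011 ⊕ 01100100 = 00110111
byte 9: 10100001 ⊕ 01101101 = 11001100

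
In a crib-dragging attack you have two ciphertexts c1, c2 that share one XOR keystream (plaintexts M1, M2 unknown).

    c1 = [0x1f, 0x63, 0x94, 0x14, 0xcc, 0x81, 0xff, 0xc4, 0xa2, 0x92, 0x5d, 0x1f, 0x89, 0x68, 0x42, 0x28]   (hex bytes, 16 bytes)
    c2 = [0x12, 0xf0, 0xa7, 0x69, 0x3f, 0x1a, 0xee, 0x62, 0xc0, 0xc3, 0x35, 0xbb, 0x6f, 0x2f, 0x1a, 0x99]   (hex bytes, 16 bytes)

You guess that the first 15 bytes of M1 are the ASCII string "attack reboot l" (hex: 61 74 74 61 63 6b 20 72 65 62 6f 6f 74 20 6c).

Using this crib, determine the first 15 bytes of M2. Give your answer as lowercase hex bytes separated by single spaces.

First, c1 ⊕ c2 = (M1 ⊕ K) ⊕ (M2 ⊕ K) = M1 ⊕ M2, so the key drops out. Then M2 = (M1 ⊕ M2) ⊕ M1 over the first 15 bytes.
byte 0: (1f ⊕ 12) ⊕ 61 = 0d ⊕ 61 = 6c
byte 1: (63 ⊕ f0) ⊕ 74 = 93 ⊕ 74 = e7
byte 2: (94 ⊕ a7) ⊕ 74 = 33 ⊕ 74 = 47
byte 3: (14 ⊕ 69) ⊕ 61 = 7d ⊕ 61 = 1c
byte 4: (cc ⊕ 3f) ⊕ 63 = f3 ⊕ 63 = 90
byte 5: (81 ⊕ 1a) ⊕ 6b = 9b ⊕ 6b = f0
byte 6: (ff ⊕ ee) ⊕ 20 = 11 ⊕ 20 = 31
byte 7: (c4 ⊕ 62) ⊕ 72 = a6 ⊕ 72 = d4
byte 8: (a2 ⊕ c0) ⊕ 65 = 62 ⊕ 65 = 07
byte 9: (92 ⊕ c3) ⊕ 62 = 51 ⊕ 62 = 33
byte 10: (5d ⊕ 35) ⊕ 6f = 68 ⊕ 6f = 07
byte 11: (1f ⊕ bb) ⊕ 6f = a4 ⊕ 6f = cb
byte 12: (89 ⊕ 6f) ⊕ 74 = e6 ⊕ 74 = 92
byte 13: (68 ⊕ 2f) ⊕ 20 = 47 ⊕ 20 = 67
byte 14: (42 ⊕ 1a) ⊕ 6c = 58 ⊕ 6c = 34

6c e7 47 1c 90 f0 31 d4 07 33 07 cb 92 67 34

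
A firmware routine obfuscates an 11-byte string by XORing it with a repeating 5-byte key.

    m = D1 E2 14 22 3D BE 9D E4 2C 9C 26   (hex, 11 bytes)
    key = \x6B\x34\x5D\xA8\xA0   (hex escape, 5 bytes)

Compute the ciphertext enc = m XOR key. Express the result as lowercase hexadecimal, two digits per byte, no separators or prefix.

bad6498a9dd5a9b9843c4d

The 5-byte key repeats, so the effective keystream is 6b 34 5d a8 a0 6b 34 5d a8 a0 6b.
byte 0: d1 XOR 6b = ba
byte 1: e2 XOR 34 = d6
byte 2: 14 XOR 5d = 49
byte 3: 22 XOR a8 = 8a
byte 4: 3d XOR a0 = 9d
byte 5: be XOR 6b = d5
byte 6: 9d XOR 34 = a9
byte 7: e4 XOR 5d = b9
byte 8: 2c XOR a8 = 84
byte 9: 9c XOR a0 = 3c
byte 10: 26 XOR 6b = 4d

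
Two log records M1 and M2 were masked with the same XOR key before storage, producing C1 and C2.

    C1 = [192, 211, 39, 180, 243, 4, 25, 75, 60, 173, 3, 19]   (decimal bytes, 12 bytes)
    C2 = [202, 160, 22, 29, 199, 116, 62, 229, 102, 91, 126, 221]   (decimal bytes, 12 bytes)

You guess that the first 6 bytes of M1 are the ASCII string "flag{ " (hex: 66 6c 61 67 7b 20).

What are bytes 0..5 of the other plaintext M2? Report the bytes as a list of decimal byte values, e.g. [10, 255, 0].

First, C1 ⊕ C2 = (M1 ⊕ K) ⊕ (M2 ⊕ K) = M1 ⊕ M2, so the key drops out. Then M2 = (M1 ⊕ M2) ⊕ M1 over the first 6 bytes.
byte 0: (c0 ^ ca) ^ 66 = 0a ^ 66 = 6c
byte 1: (d3 ^ a0) ^ 6c = 73 ^ 6c = 1f
byte 2: (27 ^ 16) ^ 61 = 31 ^ 61 = 50
byte 3: (b4 ^ 1d) ^ 67 = a9 ^ 67 = ce
byte 4: (f3 ^ c7) ^ 7b = 34 ^ 7b = 4f
byte 5: (04 ^ 74) ^ 20 = 70 ^ 20 = 50

[108, 31, 80, 206, 79, 80]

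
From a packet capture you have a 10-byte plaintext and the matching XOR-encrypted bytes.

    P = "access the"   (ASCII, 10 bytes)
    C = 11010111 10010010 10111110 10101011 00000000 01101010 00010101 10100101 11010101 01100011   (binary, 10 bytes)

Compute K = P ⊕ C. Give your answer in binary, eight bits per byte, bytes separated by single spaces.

10110110 11110001 11011101 11001110 01110011 00011001 00110101 11010001 10111101 00000110

Since C = P ⊕ K, XORing both sides with P gives K = P ⊕ C.
byte 0: 01100001 xor 11010111 = 10110110
byte 1: 01100011 xor 10010010 = 11110001
byte 2: 01100011 xor 10111110 = 11011101
byte 3: 01100101 xor 10101011 = 11001110
byte 4: 01110011 xor 00000000 = 01110011
byte 5: 01110011 xor 01101010 = 00011001
byte 6: 00100000 xor 00010101 = 00110101
byte 7: 01110100 xor 10100101 = 11010001
byte 8: 01101000 xor 11010101 = 10111101
byte 9: 01100101 xor 01100011 = 00000110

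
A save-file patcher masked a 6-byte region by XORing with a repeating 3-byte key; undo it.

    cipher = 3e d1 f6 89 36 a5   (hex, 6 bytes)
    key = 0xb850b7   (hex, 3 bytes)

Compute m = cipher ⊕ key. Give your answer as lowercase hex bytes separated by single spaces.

86 81 41 31 66 12

The 3-byte key repeats, so the effective keystream is b8 50 b7 b8 50 b7.
byte 0: 3e ⊕ b8 = 86
byte 1: d1 ⊕ 50 = 81
byte 2: f6 ⊕ b7 = 41
byte 3: 89 ⊕ b8 = 31
byte 4: 36 ⊕ 50 = 66
byte 5: a5 ⊕ b7 = 12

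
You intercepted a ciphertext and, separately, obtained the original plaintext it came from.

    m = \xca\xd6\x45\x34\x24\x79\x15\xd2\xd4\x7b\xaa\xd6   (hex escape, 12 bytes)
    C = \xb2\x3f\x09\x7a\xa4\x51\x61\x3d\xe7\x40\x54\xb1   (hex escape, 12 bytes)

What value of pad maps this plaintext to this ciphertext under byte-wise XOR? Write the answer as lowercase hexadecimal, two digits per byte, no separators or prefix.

Since C = m ⊕ pad, XORing both sides with m gives pad = m ⊕ C.
202 ⊕ 178 = 120
214 ⊕  63 = 233
 69 ⊕   9 =  76
 52 ⊕ 122 =  78
 36 ⊕ 164 = 128
121 ⊕  81 =  40
 21 ⊕  97 = 116
210 ⊕  61 = 239
212 ⊕ 231 =  51
123 ⊕  64 =  59
170 ⊕  84 = 254
214 ⊕ 177 = 103

78e94c4e802874ef333bfe67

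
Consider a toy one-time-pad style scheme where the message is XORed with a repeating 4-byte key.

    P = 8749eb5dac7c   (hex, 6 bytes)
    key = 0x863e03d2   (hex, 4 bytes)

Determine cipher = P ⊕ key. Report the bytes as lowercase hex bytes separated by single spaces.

The 4-byte key repeats, so the effective keystream is 86 3e 03 d2 86 3e.
byte 0: 135 ^ 134 =   1
byte 1:  73 ^  62 = 119
byte 2: 235 ^   3 = 232
byte 3:  93 ^ 210 = 143
byte 4: 172 ^ 134 =  42
byte 5: 124 ^  62 =  66

01 77 e8 8f 2a 42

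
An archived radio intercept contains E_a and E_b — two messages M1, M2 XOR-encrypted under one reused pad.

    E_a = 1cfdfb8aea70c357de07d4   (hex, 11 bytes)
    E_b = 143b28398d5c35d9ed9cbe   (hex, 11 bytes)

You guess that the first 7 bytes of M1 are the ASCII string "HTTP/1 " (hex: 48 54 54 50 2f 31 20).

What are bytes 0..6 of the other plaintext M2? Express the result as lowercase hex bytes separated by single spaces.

First, E_a ⊕ E_b = (M1 ⊕ K) ⊕ (M2 ⊕ K) = M1 ⊕ M2, so the key drops out. Then M2 = (M1 ⊕ M2) ⊕ M1 over the first 7 bytes.
byte 0: (1c XOR 14) XOR 48 = 08 XOR 48 = 40
byte 1: (fd XOR 3b) XOR 54 = c6 XOR 54 = 92
byte 2: (fb XOR 28) XOR 54 = d3 XOR 54 = 87
byte 3: (8a XOR 39) XOR 50 = b3 XOR 50 = e3
byte 4: (ea XOR 8d) XOR 2f = 67 XOR 2f = 48
byte 5: (70 XOR 5c) XOR 31 = 2c XOR 31 = 1d
byte 6: (c3 XOR 35) XOR 20 = f6 XOR 20 = d6

40 92 87 e3 48 1d d6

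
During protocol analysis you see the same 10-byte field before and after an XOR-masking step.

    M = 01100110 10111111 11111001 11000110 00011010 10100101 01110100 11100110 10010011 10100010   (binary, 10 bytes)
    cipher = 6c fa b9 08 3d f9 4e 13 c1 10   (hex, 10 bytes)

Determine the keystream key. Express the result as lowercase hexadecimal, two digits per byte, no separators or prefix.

0a4540ce275c3af552b2

Since cipher = M ⊕ key, XORing both sides with M gives key = M ⊕ cipher.
byte 0: 01100110 ^ 01101100 = 00001010
byte 1: 10111111 ^ 11111010 = 01000101
byte 2: 11111001 ^ 10111001 = 01000000
byte 3: 11000110 ^ 00001000 = 11001110
byte 4: 00011010 ^ 00111101 = 00100111
byte 5: 10100101 ^ 11111001 = 01011100
byte 6: 01110100 ^ 01001110 = 00111010
byte 7: 11100110 ^ 00010011 = 11110101
byte 8: 10010011 ^ 11000001 = 01010010
byte 9: 10100010 ^ 00010000 = 10110010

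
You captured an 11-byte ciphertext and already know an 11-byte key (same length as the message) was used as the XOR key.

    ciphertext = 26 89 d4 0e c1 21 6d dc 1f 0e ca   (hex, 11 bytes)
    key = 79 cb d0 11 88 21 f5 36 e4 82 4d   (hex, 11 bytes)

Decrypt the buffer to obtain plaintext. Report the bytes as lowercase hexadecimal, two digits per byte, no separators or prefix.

5f42041f490098eafb8c87

byte 0:  38 xor 121 =  95
byte 1: 137 xor 203 =  66
byte 2: 212 xor 208 =   4
byte 3:  14 xor  17 =  31
byte 4: 193 xor 136 =  73
byte 5:  33 xor  33 =   0
byte 6: 109 xor 245 = 152
byte 7: 220 xor  54 = 234
byte 8:  31 xor 228 = 251
byte 9:  14 xor 130 = 140
byte 10: 202 xor  77 = 135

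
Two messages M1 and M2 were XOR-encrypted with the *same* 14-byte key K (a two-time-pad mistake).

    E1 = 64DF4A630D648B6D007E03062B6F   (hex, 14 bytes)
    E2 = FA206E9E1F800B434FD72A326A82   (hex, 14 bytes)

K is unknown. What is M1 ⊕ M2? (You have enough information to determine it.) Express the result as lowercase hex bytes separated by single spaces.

E1 ⊕ E2 = (M1 ⊕ K) ⊕ (M2 ⊕ K) = M1 ⊕ M2 — the shared key cancels under XOR.
64 ^ fa = 9e
df ^ 20 = ff
4a ^ 6e = 24
63 ^ 9e = fd
0d ^ 1f = 12
64 ^ 80 = e4
8b ^ 0b = 80
6d ^ 43 = 2e
00 ^ 4f = 4f
7e ^ d7 = a9
03 ^ 2a = 29
06 ^ 32 = 34
2b ^ 6a = 41
6f ^ 82 = ed

9e ff 24 fd 12 e4 80 2e 4f a9 29 34 41 ed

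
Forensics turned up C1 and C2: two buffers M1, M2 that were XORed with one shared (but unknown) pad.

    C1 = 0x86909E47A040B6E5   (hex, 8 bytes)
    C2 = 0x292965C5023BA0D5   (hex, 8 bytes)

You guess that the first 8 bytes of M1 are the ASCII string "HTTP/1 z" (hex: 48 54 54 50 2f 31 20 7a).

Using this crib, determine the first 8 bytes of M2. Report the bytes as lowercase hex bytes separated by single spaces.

e7 ed af d2 8d 4a 36 4a

First, C1 ⊕ C2 = (M1 ⊕ K) ⊕ (M2 ⊕ K) = M1 ⊕ M2, so the key drops out. Then M2 = (M1 ⊕ M2) ⊕ M1 over the first 8 bytes.
byte 0: (86 ⊕ 29) ⊕ 48 = af ⊕ 48 = e7
byte 1: (90 ⊕ 29) ⊕ 54 = b9 ⊕ 54 = ed
byte 2: (9e ⊕ 65) ⊕ 54 = fb ⊕ 54 = af
byte 3: (47 ⊕ c5) ⊕ 50 = 82 ⊕ 50 = d2
byte 4: (a0 ⊕ 02) ⊕ 2f = a2 ⊕ 2f = 8d
byte 5: (40 ⊕ 3b) ⊕ 31 = 7b ⊕ 31 = 4a
byte 6: (b6 ⊕ a0) ⊕ 20 = 16 ⊕ 20 = 36
byte 7: (e5 ⊕ d5) ⊕ 7a = 30 ⊕ 7a = 4a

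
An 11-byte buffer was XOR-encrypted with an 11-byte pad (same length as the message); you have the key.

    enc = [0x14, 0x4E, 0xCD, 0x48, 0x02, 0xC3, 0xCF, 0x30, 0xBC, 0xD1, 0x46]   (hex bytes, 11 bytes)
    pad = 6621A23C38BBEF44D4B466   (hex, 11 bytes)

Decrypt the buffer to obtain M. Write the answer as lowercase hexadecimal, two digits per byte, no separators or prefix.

726f6f743a782074686520

00010100 ⊕ 01100110 = 01110010
01001110 ⊕ 00100001 = 01101111
11001101 ⊕ 10100010 = 01101111
01001000 ⊕ 00111100 = 01110100
00000010 ⊕ 00111000 = 00111010
11000011 ⊕ 10111011 = 01111000
11001111 ⊕ 11101111 = 00100000
00110000 ⊕ 01000100 = 01110100
10111100 ⊕ 11010100 = 01101000
11010001 ⊕ 10110100 = 01100101
01000110 ⊕ 01100110 = 00100000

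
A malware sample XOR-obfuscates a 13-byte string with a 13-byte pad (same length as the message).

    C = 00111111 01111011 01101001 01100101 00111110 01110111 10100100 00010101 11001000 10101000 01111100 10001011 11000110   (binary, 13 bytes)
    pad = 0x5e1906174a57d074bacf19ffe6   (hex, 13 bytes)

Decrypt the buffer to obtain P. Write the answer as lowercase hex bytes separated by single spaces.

 63 xor  94 =  97
123 xor  25 =  98
105 xor   6 = 111
101 xor  23 = 114
 62 xor  74 = 116
119 xor  87 =  32
164 xor 208 = 116
 21 xor 116 =  97
200 xor 186 = 114
168 xor 207 = 103
124 xor  25 = 101
139 xor 255 = 116
198 xor 230 =  32

61 62 6f 72 74 20 74 61 72 67 65 74 20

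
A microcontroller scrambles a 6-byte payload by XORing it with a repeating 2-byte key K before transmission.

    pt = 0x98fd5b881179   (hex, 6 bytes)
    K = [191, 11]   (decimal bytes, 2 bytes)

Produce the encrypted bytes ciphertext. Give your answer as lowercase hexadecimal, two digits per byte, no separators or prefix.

The 2-byte key repeats, so the effective keystream is bf 0b bf 0b bf 0b.
byte 0: 98 ^ bf = 27
byte 1: fd ^ 0b = f6
byte 2: 5b ^ bf = e4
byte 3: 88 ^ 0b = 83
byte 4: 11 ^ bf = ae
byte 5: 79 ^ 0b = 72

27f6e483ae72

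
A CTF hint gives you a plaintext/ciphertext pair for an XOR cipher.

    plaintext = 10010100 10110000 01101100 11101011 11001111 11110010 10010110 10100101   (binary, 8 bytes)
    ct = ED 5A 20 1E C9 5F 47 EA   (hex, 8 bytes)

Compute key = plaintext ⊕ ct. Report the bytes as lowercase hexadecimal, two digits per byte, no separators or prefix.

79ea4cf506add14f

Since ct = plaintext ⊕ key, XORing both sides with plaintext gives key = plaintext ⊕ ct.
148 ^ 237 = 121
176 ^  90 = 234
108 ^  32 =  76
235 ^  30 = 245
207 ^ 201 =   6
242 ^  95 = 173
150 ^  71 = 209
165 ^ 234 =  79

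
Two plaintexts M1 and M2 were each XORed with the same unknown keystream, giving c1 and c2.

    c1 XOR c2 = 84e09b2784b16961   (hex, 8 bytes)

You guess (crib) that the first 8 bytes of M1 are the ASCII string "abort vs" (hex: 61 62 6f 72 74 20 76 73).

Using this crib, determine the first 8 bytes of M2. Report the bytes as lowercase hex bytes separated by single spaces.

Since c1 ⊕ c2 = M1 ⊕ M2, XORing with the guessed M1 bytes yields the corresponding M2 bytes: M2 = (c1 ⊕ c2) ⊕ M1.
84 XOR 61 = e5
e0 XOR 62 = 82
9b XOR 6f = f4
27 XOR 72 = 55
84 XOR 74 = f0
b1 XOR 20 = 91
69 XOR 76 = 1f
61 XOR 73 = 12

e5 82 f4 55 f0 91 1f 12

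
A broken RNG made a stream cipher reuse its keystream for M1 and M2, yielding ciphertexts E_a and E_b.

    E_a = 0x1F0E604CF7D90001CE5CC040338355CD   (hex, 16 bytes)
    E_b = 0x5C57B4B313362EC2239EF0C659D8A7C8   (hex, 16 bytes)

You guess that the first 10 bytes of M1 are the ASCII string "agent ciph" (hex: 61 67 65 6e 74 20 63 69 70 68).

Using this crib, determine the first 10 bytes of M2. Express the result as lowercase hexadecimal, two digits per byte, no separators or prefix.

First, E_a ⊕ E_b = (M1 ⊕ K) ⊕ (M2 ⊕ K) = M1 ⊕ M2, so the key drops out. Then M2 = (M1 ⊕ M2) ⊕ M1 over the first 10 bytes.
byte 0: (1f ^ 5c) ^ 61 = 43 ^ 61 = 22
byte 1: (0e ^ 57) ^ 67 = 59 ^ 67 = 3e
byte 2: (60 ^ b4) ^ 65 = d4 ^ 65 = b1
byte 3: (4c ^ b3) ^ 6e = ff ^ 6e = 91
byte 4: (f7 ^ 13) ^ 74 = e4 ^ 74 = 90
byte 5: (d9 ^ 36) ^ 20 = ef ^ 20 = cf
byte 6: (00 ^ 2e) ^ 63 = 2e ^ 63 = 4d
byte 7: (01 ^ c2) ^ 69 = c3 ^ 69 = aa
byte 8: (ce ^ 23) ^ 70 = ed ^ 70 = 9d
byte 9: (5c ^ 9e) ^ 68 = c2 ^ 68 = aa

223eb19190cf4daa9daa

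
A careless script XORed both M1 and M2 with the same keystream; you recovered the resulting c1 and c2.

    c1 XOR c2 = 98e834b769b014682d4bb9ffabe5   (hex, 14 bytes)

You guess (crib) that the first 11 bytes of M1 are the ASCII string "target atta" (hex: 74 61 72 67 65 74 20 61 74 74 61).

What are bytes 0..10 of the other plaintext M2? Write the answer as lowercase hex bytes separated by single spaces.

ec 89 46 d0 0c c4 34 09 59 3f d8

Since c1 ⊕ c2 = M1 ⊕ M2, XORing with the guessed M1 bytes yields the corresponding M2 bytes: M2 = (c1 ⊕ c2) ⊕ M1.
98 XOR 74 = ec
e8 XOR 61 = 89
34 XOR 72 = 46
b7 XOR 67 = d0
69 XOR 65 = 0c
b0 XOR 74 = c4
14 XOR 20 = 34
68 XOR 61 = 09
2d XOR 74 = 59
4b XOR 74 = 3f
b9 XOR 61 = d8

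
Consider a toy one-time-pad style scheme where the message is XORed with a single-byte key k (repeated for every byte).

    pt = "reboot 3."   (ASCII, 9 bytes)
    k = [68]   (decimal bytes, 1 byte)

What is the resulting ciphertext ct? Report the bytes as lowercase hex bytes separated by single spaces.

36 21 26 2b 2b 30 64 77 6a

The 1-byte key repeats, so the effective keystream is 44 44 44 44 44 44 44 44 44.
byte 0: 114 ⊕  68 =  54
byte 1: 101 ⊕  68 =  33
byte 2:  98 ⊕  68 =  38
byte 3: 111 ⊕  68 =  43
byte 4: 111 ⊕  68 =  43
byte 5: 116 ⊕  68 =  48
byte 6:  32 ⊕  68 = 100
byte 7:  51 ⊕  68 = 119
byte 8:  46 ⊕  68 = 106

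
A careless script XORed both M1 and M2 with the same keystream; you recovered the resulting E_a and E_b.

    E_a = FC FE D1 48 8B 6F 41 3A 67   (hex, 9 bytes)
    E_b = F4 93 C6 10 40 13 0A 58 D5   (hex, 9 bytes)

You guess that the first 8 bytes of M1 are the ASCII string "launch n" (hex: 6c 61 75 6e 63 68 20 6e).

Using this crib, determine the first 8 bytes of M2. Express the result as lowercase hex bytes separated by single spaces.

First, E_a ⊕ E_b = (M1 ⊕ K) ⊕ (M2 ⊕ K) = M1 ⊕ M2, so the key drops out. Then M2 = (M1 ⊕ M2) ⊕ M1 over the first 8 bytes.
byte 0: (fc XOR f4) XOR 6c = 08 XOR 6c = 64
byte 1: (fe XOR 93) XOR 61 = 6d XOR 61 = 0c
byte 2: (d1 XOR c6) XOR 75 = 17 XOR 75 = 62
byte 3: (48 XOR 10) XOR 6e = 58 XOR 6e = 36
byte 4: (8b XOR 40) XOR 63 = cb XOR 63 = a8
byte 5: (6f XOR 13) XOR 68 = 7c XOR 68 = 14
byte 6: (41 XOR 0a) XOR 20 = 4b XOR 20 = 6b
byte 7: (3a XOR 58) XOR 6e = 62 XOR 6e = 0c

64 0c 62 36 a8 14 6b 0c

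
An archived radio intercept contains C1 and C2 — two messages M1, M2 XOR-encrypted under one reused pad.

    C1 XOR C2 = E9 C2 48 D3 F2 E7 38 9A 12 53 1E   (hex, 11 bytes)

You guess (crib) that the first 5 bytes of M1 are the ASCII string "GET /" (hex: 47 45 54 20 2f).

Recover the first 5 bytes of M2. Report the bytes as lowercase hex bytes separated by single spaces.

ae 87 1c f3 dd

Since C1 ⊕ C2 = M1 ⊕ M2, XORing with the guessed M1 bytes yields the corresponding M2 bytes: M2 = (C1 ⊕ C2) ⊕ M1.
11101001 ^ 01000111 = 10101110
11000010 ^ 01000101 = 10000111
01001000 ^ 01010100 = 00011100
11010011 ^ 00100000 = 11110011
11110010 ^ 00101111 = 11011101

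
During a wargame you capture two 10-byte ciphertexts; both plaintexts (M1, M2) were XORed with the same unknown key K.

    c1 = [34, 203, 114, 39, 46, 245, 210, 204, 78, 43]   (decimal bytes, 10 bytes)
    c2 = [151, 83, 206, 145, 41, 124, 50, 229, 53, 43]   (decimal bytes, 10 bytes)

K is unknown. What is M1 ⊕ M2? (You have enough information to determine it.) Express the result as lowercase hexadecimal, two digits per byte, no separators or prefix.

c1 ⊕ c2 = (M1 ⊕ K) ⊕ (M2 ⊕ K) = M1 ⊕ M2 — the shared key cancels under XOR.
22 xor 97 = b5
cb xor 53 = 98
72 xor ce = bc
27 xor 91 = b6
2e xor 29 = 07
f5 xor 7c = 89
d2 xor 32 = e0
cc xor e5 = 29
4e xor 35 = 7b
2b xor 2b = 00

b598bcb60789e0297b00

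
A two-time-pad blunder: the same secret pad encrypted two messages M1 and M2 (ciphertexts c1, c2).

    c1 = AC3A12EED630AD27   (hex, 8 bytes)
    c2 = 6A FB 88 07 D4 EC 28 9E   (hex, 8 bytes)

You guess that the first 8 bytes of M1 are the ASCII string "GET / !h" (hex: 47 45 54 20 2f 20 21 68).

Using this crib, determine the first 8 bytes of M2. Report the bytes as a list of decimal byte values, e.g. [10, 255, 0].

[129, 132, 206, 201, 45, 252, 164, 209]

First, c1 ⊕ c2 = (M1 ⊕ K) ⊕ (M2 ⊕ K) = M1 ⊕ M2, so the key drops out. Then M2 = (M1 ⊕ M2) ⊕ M1 over the first 8 bytes.
byte 0: (ac ⊕ 6a) ⊕ 47 = c6 ⊕ 47 = 81
byte 1: (3a ⊕ fb) ⊕ 45 = c1 ⊕ 45 = 84
byte 2: (12 ⊕ 88) ⊕ 54 = 9a ⊕ 54 = ce
byte 3: (ee ⊕ 07) ⊕ 20 = e9 ⊕ 20 = c9
byte 4: (d6 ⊕ d4) ⊕ 2f = 02 ⊕ 2f = 2d
byte 5: (30 ⊕ ec) ⊕ 20 = dc ⊕ 20 = fc
byte 6: (ad ⊕ 28) ⊕ 21 = 85 ⊕ 21 = a4
byte 7: (27 ⊕ 9e) ⊕ 68 = b9 ⊕ 68 = d1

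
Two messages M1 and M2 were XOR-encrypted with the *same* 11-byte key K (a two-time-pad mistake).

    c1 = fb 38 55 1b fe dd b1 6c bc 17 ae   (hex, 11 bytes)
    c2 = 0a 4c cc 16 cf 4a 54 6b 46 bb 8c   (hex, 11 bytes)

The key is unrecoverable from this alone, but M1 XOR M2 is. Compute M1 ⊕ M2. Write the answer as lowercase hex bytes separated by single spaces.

f1 74 99 0d 31 97 e5 07 fa ac 22

c1 ⊕ c2 = (M1 ⊕ K) ⊕ (M2 ⊕ K) = M1 ⊕ M2 — the shared key cancels under XOR.
fb xor 0a = f1
38 xor 4c = 74
55 xor cc = 99
1b xor 16 = 0d
fe xor cf = 31
dd xor 4a = 97
b1 xor 54 = e5
6c xor 6b = 07
bc xor 46 = fa
17 xor bb = ac
ae xor 8c = 22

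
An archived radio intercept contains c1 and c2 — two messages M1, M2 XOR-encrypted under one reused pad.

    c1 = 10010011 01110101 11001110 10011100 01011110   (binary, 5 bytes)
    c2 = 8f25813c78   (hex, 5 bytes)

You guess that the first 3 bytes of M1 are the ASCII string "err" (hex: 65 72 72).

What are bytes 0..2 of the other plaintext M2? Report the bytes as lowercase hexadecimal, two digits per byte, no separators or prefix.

First, c1 ⊕ c2 = (M1 ⊕ K) ⊕ (M2 ⊕ K) = M1 ⊕ M2, so the key drops out. Then M2 = (M1 ⊕ M2) ⊕ M1 over the first 3 bytes.
byte 0: (93 XOR 8f) XOR 65 = 1c XOR 65 = 79
byte 1: (75 XOR 25) XOR 72 = 50 XOR 72 = 22
byte 2: (ce XOR 81) XOR 72 = 4f XOR 72 = 3d

79223d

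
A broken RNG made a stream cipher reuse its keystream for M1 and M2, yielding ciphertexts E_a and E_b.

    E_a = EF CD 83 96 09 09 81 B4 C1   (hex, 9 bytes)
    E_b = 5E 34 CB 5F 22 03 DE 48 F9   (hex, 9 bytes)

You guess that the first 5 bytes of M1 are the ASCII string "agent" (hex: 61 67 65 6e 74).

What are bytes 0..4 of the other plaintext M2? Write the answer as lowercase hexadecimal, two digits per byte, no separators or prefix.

d09e2da75f

First, E_a ⊕ E_b = (M1 ⊕ K) ⊕ (M2 ⊕ K) = M1 ⊕ M2, so the key drops out. Then M2 = (M1 ⊕ M2) ⊕ M1 over the first 5 bytes.
byte 0: (ef ⊕ 5e) ⊕ 61 = b1 ⊕ 61 = d0
byte 1: (cd ⊕ 34) ⊕ 67 = f9 ⊕ 67 = 9e
byte 2: (83 ⊕ cb) ⊕ 65 = 48 ⊕ 65 = 2d
byte 3: (96 ⊕ 5f) ⊕ 6e = c9 ⊕ 6e = a7
byte 4: (09 ⊕ 22) ⊕ 74 = 2b ⊕ 74 = 5f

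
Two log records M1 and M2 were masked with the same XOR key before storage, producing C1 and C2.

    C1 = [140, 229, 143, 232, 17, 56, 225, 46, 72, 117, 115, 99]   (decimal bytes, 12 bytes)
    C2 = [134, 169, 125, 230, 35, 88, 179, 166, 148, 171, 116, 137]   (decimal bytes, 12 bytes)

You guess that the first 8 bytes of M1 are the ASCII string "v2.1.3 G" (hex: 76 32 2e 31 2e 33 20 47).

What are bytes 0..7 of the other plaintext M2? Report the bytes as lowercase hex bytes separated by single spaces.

First, C1 ⊕ C2 = (M1 ⊕ K) ⊕ (M2 ⊕ K) = M1 ⊕ M2, so the key drops out. Then M2 = (M1 ⊕ M2) ⊕ M1 over the first 8 bytes.
byte 0: (8c ⊕ 86) ⊕ 76 = 0a ⊕ 76 = 7c
byte 1: (e5 ⊕ a9) ⊕ 32 = 4c ⊕ 32 = 7e
byte 2: (8f ⊕ 7d) ⊕ 2e = f2 ⊕ 2e = dc
byte 3: (e8 ⊕ e6) ⊕ 31 = 0e ⊕ 31 = 3f
byte 4: (11 ⊕ 23) ⊕ 2e = 32 ⊕ 2e = 1c
byte 5: (38 ⊕ 58) ⊕ 33 = 60 ⊕ 33 = 53
byte 6: (e1 ⊕ b3) ⊕ 20 = 52 ⊕ 20 = 72
byte 7: (2e ⊕ a6) ⊕ 47 = 88 ⊕ 47 = cf

7c 7e dc 3f 1c 53 72 cf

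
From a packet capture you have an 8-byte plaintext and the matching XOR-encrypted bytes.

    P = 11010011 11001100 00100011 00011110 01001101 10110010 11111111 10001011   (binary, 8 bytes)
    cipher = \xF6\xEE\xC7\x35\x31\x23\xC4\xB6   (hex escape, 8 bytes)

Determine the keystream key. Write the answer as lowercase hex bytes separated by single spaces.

Since cipher = P ⊕ key, XORing both sides with P gives key = P ⊕ cipher.
d3 ^ f6 = 25
cc ^ ee = 22
23 ^ c7 = e4
1e ^ 35 = 2b
4d ^ 31 = 7c
b2 ^ 23 = 91
ff ^ c4 = 3b
8b ^ b6 = 3d

25 22 e4 2b 7c 91 3b 3d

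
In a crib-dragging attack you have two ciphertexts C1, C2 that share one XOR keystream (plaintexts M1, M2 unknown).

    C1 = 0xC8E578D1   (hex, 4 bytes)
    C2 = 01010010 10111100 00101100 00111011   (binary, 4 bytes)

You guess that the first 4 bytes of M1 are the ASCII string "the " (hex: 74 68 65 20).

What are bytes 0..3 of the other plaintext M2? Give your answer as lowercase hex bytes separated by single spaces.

ee 31 31 ca

First, C1 ⊕ C2 = (M1 ⊕ K) ⊕ (M2 ⊕ K) = M1 ⊕ M2, so the key drops out. Then M2 = (M1 ⊕ M2) ⊕ M1 over the first 4 bytes.
byte 0: (c8 ⊕ 52) ⊕ 74 = 9a ⊕ 74 = ee
byte 1: (e5 ⊕ bc) ⊕ 68 = 59 ⊕ 68 = 31
byte 2: (78 ⊕ 2c) ⊕ 65 = 54 ⊕ 65 = 31
byte 3: (d1 ⊕ 3b) ⊕ 20 = ea ⊕ 20 = ca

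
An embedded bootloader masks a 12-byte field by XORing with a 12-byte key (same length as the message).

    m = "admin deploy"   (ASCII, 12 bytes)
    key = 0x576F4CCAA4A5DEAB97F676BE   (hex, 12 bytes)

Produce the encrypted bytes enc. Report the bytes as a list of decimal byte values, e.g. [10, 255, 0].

[54, 11, 33, 163, 202, 133, 186, 206, 231, 154, 25, 199]

byte 0: 61 xor 57 = 36
byte 1: 64 xor 6f = 0b
byte 2: 6d xor 4c = 21
byte 3: 69 xor ca = a3
byte 4: 6e xor a4 = ca
byte 5: 20 xor a5 = 85
byte 6: 64 xor de = ba
byte 7: 65 xor ab = ce
byte 8: 70 xor 97 = e7
byte 9: 6c xor f6 = 9a
byte 10: 6f xor 76 = 19
byte 11: 79 xor be = c7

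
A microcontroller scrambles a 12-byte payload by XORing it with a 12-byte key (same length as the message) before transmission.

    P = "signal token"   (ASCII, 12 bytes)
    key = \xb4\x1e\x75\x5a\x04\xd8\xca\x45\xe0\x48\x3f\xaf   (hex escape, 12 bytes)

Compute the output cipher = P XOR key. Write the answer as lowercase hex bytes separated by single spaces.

c7 77 12 34 65 b4 ea 31 8f 23 5a c1

byte 0: 73 ^ b4 = c7
byte 1: 69 ^ 1e = 77
byte 2: 67 ^ 75 = 12
byte 3: 6e ^ 5a = 34
byte 4: 61 ^ 04 = 65
byte 5: 6c ^ d8 = b4
byte 6: 20 ^ ca = ea
byte 7: 74 ^ 45 = 31
byte 8: 6f ^ e0 = 8f
byte 9: 6b ^ 48 = 23
byte 10: 65 ^ 3f = 5a
byte 11: 6e ^ af = c1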